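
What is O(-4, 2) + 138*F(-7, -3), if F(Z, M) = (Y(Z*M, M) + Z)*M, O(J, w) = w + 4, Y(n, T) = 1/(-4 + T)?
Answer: 20742/7 ≈ 2963.1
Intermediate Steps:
O(J, w) = 4 + w
F(Z, M) = M*(Z + 1/(-4 + M)) (F(Z, M) = (1/(-4 + M) + Z)*M = (Z + 1/(-4 + M))*M = M*(Z + 1/(-4 + M)))
O(-4, 2) + 138*F(-7, -3) = (4 + 2) + 138*(-3*(1 - 7*(-4 - 3))/(-4 - 3)) = 6 + 138*(-3*(1 - 7*(-7))/(-7)) = 6 + 138*(-3*(-⅐)*(1 + 49)) = 6 + 138*(-3*(-⅐)*50) = 6 + 138*(150/7) = 6 + 20700/7 = 20742/7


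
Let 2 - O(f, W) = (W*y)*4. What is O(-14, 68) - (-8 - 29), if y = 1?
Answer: -233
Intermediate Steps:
O(f, W) = 2 - 4*W (O(f, W) = 2 - W*1*4 = 2 - W*4 = 2 - 4*W)
O(-14, 68) - (-8 - 29) = (2 - 4*68) - (-8 - 29) = (2 - 272) - (-37) = -270 - 1*(-37) = -270 + 37 = -233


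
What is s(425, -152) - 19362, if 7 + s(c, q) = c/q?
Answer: -2944513/152 ≈ -19372.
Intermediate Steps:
s(c, q) = -7 + c/q
s(425, -152) - 19362 = (-7 + 425/(-152)) - 19362 = (-7 + 425*(-1/152)) - 19362 = (-7 - 425/152) - 19362 = -1489/152 - 19362 = -2944513/152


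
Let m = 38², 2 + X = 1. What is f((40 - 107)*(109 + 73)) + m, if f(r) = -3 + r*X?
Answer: 13635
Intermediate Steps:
X = -1 (X = -2 + 1 = -1)
m = 1444
f(r) = -3 - r (f(r) = -3 + r*(-1) = -3 - r)
f((40 - 107)*(109 + 73)) + m = (-3 - (40 - 107)*(109 + 73)) + 1444 = (-3 - (-67)*182) + 1444 = (-3 - 1*(-12194)) + 1444 = (-3 + 12194) + 1444 = 12191 + 1444 = 13635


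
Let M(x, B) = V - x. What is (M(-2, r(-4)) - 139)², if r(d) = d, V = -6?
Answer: 20449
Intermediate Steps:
M(x, B) = -6 - x
(M(-2, r(-4)) - 139)² = ((-6 - 1*(-2)) - 139)² = ((-6 + 2) - 139)² = (-4 - 139)² = (-143)² = 20449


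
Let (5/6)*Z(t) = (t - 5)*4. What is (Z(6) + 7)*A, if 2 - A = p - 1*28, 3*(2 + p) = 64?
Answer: 1888/15 ≈ 125.87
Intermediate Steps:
Z(t) = -24 + 24*t/5 (Z(t) = 6*((t - 5)*4)/5 = 6*((-5 + t)*4)/5 = 6*(-20 + 4*t)/5 = -24 + 24*t/5)
p = 58/3 (p = -2 + (⅓)*64 = -2 + 64/3 = 58/3 ≈ 19.333)
A = 32/3 (A = 2 - (58/3 - 1*28) = 2 - (58/3 - 28) = 2 - 1*(-26/3) = 2 + 26/3 = 32/3 ≈ 10.667)
(Z(6) + 7)*A = ((-24 + (24/5)*6) + 7)*(32/3) = ((-24 + 144/5) + 7)*(32/3) = (24/5 + 7)*(32/3) = (59/5)*(32/3) = 1888/15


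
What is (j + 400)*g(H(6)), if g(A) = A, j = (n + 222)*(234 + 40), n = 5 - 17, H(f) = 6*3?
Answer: 1042920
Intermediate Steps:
H(f) = 18
n = -12
j = 57540 (j = (-12 + 222)*(234 + 40) = 210*274 = 57540)
(j + 400)*g(H(6)) = (57540 + 400)*18 = 57940*18 = 1042920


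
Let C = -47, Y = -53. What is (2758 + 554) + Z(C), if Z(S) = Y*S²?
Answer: -113765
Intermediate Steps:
Z(S) = -53*S²
(2758 + 554) + Z(C) = (2758 + 554) - 53*(-47)² = 3312 - 53*2209 = 3312 - 117077 = -113765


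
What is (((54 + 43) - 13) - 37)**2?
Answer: 2209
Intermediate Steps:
(((54 + 43) - 13) - 37)**2 = ((97 - 13) - 37)**2 = (84 - 37)**2 = 47**2 = 2209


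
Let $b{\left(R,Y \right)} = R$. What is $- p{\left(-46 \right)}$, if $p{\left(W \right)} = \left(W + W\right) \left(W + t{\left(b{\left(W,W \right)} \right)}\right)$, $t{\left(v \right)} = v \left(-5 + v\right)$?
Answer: $211600$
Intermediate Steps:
$p{\left(W \right)} = 2 W \left(W + W \left(-5 + W\right)\right)$ ($p{\left(W \right)} = \left(W + W\right) \left(W + W \left(-5 + W\right)\right) = 2 W \left(W + W \left(-5 + W\right)\right)$)
$- p{\left(-46 \right)} = - 2 \left(-46\right)^{2} \left(-4 - 46\right) = - 2 \cdot 2116 \left(-50\right) = \left(-1\right) \left(-211600\right) = 211600$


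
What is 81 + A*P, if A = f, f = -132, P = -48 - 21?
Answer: 9189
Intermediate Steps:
P = -69
A = -132
81 + A*P = 81 - 132*(-69) = 81 + 9108 = 9189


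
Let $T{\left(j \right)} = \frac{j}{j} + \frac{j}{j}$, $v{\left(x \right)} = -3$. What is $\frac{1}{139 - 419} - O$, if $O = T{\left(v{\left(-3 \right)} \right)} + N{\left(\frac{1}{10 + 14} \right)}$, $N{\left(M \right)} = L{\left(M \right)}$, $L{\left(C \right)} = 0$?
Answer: $- \frac{561}{280} \approx -2.0036$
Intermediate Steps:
$T{\left(j \right)} = 2$ ($T{\left(j \right)} = 1 + 1 = 2$)
$N{\left(M \right)} = 0$
$O = 2$ ($O = 2 + 0 = 2$)
$\frac{1}{139 - 419} - O = \frac{1}{139 - 419} - 2 = \frac{1}{-280} - 2 = - \frac{1}{280} - 2 = - \frac{561}{280}$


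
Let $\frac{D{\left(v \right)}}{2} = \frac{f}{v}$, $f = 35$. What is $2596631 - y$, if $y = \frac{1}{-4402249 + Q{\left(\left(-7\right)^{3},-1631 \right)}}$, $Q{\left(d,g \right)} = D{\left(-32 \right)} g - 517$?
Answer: $\frac{182769510220917}{70387171} \approx 2.5966 \cdot 10^{6}$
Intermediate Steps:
$D{\left(v \right)} = \frac{70}{v}$ ($D{\left(v \right)} = 2 \frac{35}{v} = \frac{70}{v}$)
$Q{\left(d,g \right)} = -517 - \frac{35 g}{16}$ ($Q{\left(d,g \right)} = \frac{70}{-32} g - 517 = 70 \left(- \frac{1}{32}\right) g - 517 = - \frac{35 g}{16} - 517 = -517 - \frac{35 g}{16}$)
$y = - \frac{16}{70387171}$ ($y = \frac{1}{-4402249 - - \frac{48813}{16}} = \frac{1}{-4402249 + \left(-517 + \frac{57085}{16}\right)} = \frac{1}{-4402249 + \frac{48813}{16}} = \frac{1}{- \frac{70387171}{16}} = - \frac{16}{70387171} \approx -2.2731 \cdot 10^{-7}$)
$2596631 - y = 2596631 - - \frac{16}{70387171} = 2596631 + \frac{16}{70387171} = \frac{182769510220917}{70387171}$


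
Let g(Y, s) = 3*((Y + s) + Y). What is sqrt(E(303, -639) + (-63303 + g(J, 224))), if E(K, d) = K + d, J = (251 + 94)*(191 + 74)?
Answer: sqrt(485583) ≈ 696.84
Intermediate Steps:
J = 91425 (J = 345*265 = 91425)
g(Y, s) = 3*s + 6*Y (g(Y, s) = 3*(s + 2*Y) = 3*s + 6*Y)
sqrt(E(303, -639) + (-63303 + g(J, 224))) = sqrt((303 - 639) + (-63303 + (3*224 + 6*91425))) = sqrt(-336 + (-63303 + (672 + 548550))) = sqrt(-336 + (-63303 + 549222)) = sqrt(-336 + 485919) = sqrt(485583)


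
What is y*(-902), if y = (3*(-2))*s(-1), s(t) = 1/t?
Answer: -5412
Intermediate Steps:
y = 6 (y = (3*(-2))/(-1) = -6*(-1) = 6)
y*(-902) = 6*(-902) = -5412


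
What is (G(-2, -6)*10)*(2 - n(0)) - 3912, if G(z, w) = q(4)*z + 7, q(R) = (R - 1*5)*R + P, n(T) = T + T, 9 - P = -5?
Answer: -4172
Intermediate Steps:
P = 14 (P = 9 - 1*(-5) = 9 + 5 = 14)
n(T) = 2*T
q(R) = 14 + R*(-5 + R) (q(R) = (R - 1*5)*R + 14 = (R - 5)*R + 14 = (-5 + R)*R + 14 = R*(-5 + R) + 14 = 14 + R*(-5 + R))
G(z, w) = 7 + 10*z (G(z, w) = (14 + 4² - 5*4)*z + 7 = (14 + 16 - 20)*z + 7 = 10*z + 7 = 7 + 10*z)
(G(-2, -6)*10)*(2 - n(0)) - 3912 = ((7 + 10*(-2))*10)*(2 - 2*0) - 3912 = ((7 - 20)*10)*(2 - 1*0) - 3912 = (-13*10)*(2 + 0) - 3912 = -130*2 - 3912 = -260 - 3912 = -4172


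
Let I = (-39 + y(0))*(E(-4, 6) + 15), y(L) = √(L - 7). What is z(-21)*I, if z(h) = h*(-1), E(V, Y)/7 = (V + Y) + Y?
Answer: -58149 + 1491*I*√7 ≈ -58149.0 + 3944.8*I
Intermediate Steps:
y(L) = √(-7 + L)
E(V, Y) = 7*V + 14*Y (E(V, Y) = 7*((V + Y) + Y) = 7*(V + 2*Y) = 7*V + 14*Y)
I = -2769 + 71*I*√7 (I = (-39 + √(-7 + 0))*((7*(-4) + 14*6) + 15) = (-39 + √(-7))*((-28 + 84) + 15) = (-39 + I*√7)*(56 + 15) = (-39 + I*√7)*71 = -2769 + 71*I*√7 ≈ -2769.0 + 187.85*I)
z(h) = -h
z(-21)*I = (-1*(-21))*(-2769 + 71*I*√7) = 21*(-2769 + 71*I*√7) = -58149 + 1491*I*√7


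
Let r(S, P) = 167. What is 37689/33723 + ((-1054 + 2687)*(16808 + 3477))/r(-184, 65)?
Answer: 372364775626/1877247 ≈ 1.9836e+5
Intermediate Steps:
37689/33723 + ((-1054 + 2687)*(16808 + 3477))/r(-184, 65) = 37689/33723 + ((-1054 + 2687)*(16808 + 3477))/167 = 37689*(1/33723) + (1633*20285)*(1/167) = 12563/11241 + 33125405*(1/167) = 12563/11241 + 33125405/167 = 372364775626/1877247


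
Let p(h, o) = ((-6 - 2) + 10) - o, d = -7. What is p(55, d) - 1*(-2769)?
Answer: 2778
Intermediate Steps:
p(h, o) = 2 - o (p(h, o) = (-8 + 10) - o = 2 - o)
p(55, d) - 1*(-2769) = (2 - 1*(-7)) - 1*(-2769) = (2 + 7) + 2769 = 9 + 2769 = 2778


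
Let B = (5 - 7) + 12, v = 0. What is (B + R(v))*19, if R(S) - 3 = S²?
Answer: 247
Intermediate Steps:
B = 10 (B = -2 + 12 = 10)
R(S) = 3 + S²
(B + R(v))*19 = (10 + (3 + 0²))*19 = (10 + (3 + 0))*19 = (10 + 3)*19 = 13*19 = 247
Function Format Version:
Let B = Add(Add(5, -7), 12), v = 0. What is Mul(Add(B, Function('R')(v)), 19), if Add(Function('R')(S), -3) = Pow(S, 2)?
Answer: 247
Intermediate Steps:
B = 10 (B = Add(-2, 12) = 10)
Function('R')(S) = Add(3, Pow(S, 2))
Mul(Add(B, Function('R')(v)), 19) = Mul(Add(10, Add(3, Pow(0, 2))), 19) = Mul(Add(10, Add(3, 0)), 19) = Mul(Add(10, 3), 19) = Mul(13, 19) = 247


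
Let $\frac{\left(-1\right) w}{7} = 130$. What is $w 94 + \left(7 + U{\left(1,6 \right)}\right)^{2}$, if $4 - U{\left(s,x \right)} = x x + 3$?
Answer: $-84756$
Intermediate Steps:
$w = -910$ ($w = \left(-7\right) 130 = -910$)
$U{\left(s,x \right)} = 1 - x^{2}$ ($U{\left(s,x \right)} = 4 - \left(x x + 3\right) = 4 - \left(x^{2} + 3\right) = 4 - \left(3 + x^{2}\right) = 1 - x^{2}$)
$w 94 + \left(7 + U{\left(1,6 \right)}\right)^{2} = \left(-910\right) 94 + \left(7 + \left(1 - 6^{2}\right)\right)^{2} = -85540 + \left(7 + \left(1 - 36\right)\right)^{2} = -85540 + \left(7 - 35\right)^{2} = -85540 + \left(-28\right)^{2} = -85540 + 784 = -84756$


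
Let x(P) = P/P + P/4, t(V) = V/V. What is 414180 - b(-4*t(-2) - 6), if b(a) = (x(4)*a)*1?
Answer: 414200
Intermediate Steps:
t(V) = 1
x(P) = 1 + P/4 (x(P) = 1 + P*(¼) = 1 + P/4)
b(a) = 2*a (b(a) = ((1 + (¼)*4)*a)*1 = ((1 + 1)*a)*1 = (2*a)*1 = 2*a)
414180 - b(-4*t(-2) - 6) = 414180 - 2*(-4*1 - 6) = 414180 - 2*(-4 - 6) = 414180 - 2*(-10) = 414180 - 1*(-20) = 414180 + 20 = 414200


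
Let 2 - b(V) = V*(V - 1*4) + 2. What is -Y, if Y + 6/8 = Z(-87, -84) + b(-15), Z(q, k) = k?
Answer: 1479/4 ≈ 369.75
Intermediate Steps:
b(V) = -V*(-4 + V) (b(V) = 2 - (V*(V - 1*4) + 2) = 2 - (V*(V - 4) + 2) = 2 - (V*(-4 + V) + 2) = 2 - (2 + V*(-4 + V)) = 2 + (-2 - V*(-4 + V)) = -V*(-4 + V))
Y = -1479/4 (Y = -¾ + (-84 - 15*(4 - 1*(-15))) = -¾ + (-84 - 15*(4 + 15)) = -¾ + (-84 - 15*19) = -¾ + (-84 - 285) = -¾ - 369 = -1479/4 ≈ -369.75)
-Y = -1*(-1479/4) = 1479/4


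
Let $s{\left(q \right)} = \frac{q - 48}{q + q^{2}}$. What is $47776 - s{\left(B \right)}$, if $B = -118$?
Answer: $\frac{329797811}{6903} \approx 47776.0$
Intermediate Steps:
$s{\left(q \right)} = \frac{-48 + q}{q + q^{2}}$
$47776 - s{\left(B \right)} = 47776 - \frac{-48 - 118}{\left(-118\right) \left(1 - 118\right)} = 47776 - \left(- \frac{1}{118}\right) \frac{1}{-117} \left(-166\right) = 47776 - \left(- \frac{1}{118}\right) \left(- \frac{1}{117}\right) \left(-166\right) = 47776 - - \frac{83}{6903} = 47776 + \frac{83}{6903} = \frac{329797811}{6903}$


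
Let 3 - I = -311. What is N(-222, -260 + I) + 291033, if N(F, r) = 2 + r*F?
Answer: 279047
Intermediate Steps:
I = 314 (I = 3 - 1*(-311) = 3 + 311 = 314)
N(F, r) = 2 + F*r
N(-222, -260 + I) + 291033 = (2 - 222*(-260 + 314)) + 291033 = (2 - 222*54) + 291033 = (2 - 11988) + 291033 = -11986 + 291033 = 279047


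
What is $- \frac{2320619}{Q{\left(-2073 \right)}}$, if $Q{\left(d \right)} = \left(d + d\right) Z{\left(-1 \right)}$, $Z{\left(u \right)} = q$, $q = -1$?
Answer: $- \frac{2320619}{4146} \approx -559.72$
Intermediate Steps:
$Z{\left(u \right)} = -1$
$Q{\left(d \right)} = - 2 d$ ($Q{\left(d \right)} = \left(d + d\right) \left(-1\right) = 2 d \left(-1\right) = - 2 d$)
$- \frac{2320619}{Q{\left(-2073 \right)}} = - \frac{2320619}{\left(-2\right) \left(-2073\right)} = - \frac{2320619}{4146}$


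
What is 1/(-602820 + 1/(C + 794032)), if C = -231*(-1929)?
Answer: -1239631/747274359419 ≈ -1.6589e-6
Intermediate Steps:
C = 445599
1/(-602820 + 1/(C + 794032)) = 1/(-602820 + 1/(445599 + 794032)) = 1/(-602820 + 1/1239631) = 1/(-747274359419/1239631) = -1239631/747274359419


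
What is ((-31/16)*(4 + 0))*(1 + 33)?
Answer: -527/2 ≈ -263.50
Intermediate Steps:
((-31/16)*(4 + 0))*(1 + 33) = (-31*1/16*4)*34 = -31/16*4*34 = -31/4*34 = -527/2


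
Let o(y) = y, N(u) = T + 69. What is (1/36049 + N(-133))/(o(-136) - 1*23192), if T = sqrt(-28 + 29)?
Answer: -2523431/840951072 ≈ -0.0030007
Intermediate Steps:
T = 1 (T = sqrt(1) = 1)
N(u) = 70 (N(u) = 1 + 69 = 70)
(1/36049 + N(-133))/(o(-136) - 1*23192) = (1/36049 + 70)/(-136 - 1*23192) = (1/36049 + 70)/(-136 - 23192) = (2523431/36049)/(-23328) = (2523431/36049)*(-1/23328) = -2523431/840951072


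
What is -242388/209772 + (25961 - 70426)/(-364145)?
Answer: -438538146/424374583 ≈ -1.0334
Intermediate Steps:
-242388/209772 + (25961 - 70426)/(-364145) = -242388*1/209772 - 44465*(-1/364145) = -6733/5827 + 8893/72829 = -438538146/424374583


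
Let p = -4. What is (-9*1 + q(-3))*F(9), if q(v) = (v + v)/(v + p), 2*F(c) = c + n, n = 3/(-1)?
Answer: -171/7 ≈ -24.429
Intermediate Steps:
n = -3 (n = 3*(-1) = -3)
F(c) = -3/2 + c/2 (F(c) = (c - 3)/2 = (-3 + c)/2 = -3/2 + c/2)
q(v) = 2*v/(-4 + v) (q(v) = (v + v)/(v - 4) = (2*v)/(-4 + v) = 2*v/(-4 + v))
(-9*1 + q(-3))*F(9) = (-9*1 + 2*(-3)/(-4 - 3))*(-3/2 + (1/2)*9) = (-9 + 2*(-3)/(-7))*(-3/2 + 9/2) = (-9 + 2*(-3)*(-1/7))*3 = (-9 + 6/7)*3 = -57/7*3 = -171/7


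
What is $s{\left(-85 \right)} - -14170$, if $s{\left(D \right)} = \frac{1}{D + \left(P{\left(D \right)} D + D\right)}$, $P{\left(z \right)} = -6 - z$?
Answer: $\frac{97560449}{6885} \approx 14170.0$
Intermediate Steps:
$s{\left(D \right)} = \frac{1}{2 D + D \left(-6 - D\right)}$ ($s{\left(D \right)} = \frac{1}{D + \left(\left(-6 - D\right) D + D\right)} = \frac{1}{D + \left(D \left(-6 - D\right) + D\right)} = \frac{1}{D + \left(D + D \left(-6 - D\right)\right)} = \frac{1}{2 D + D \left(-6 - D\right)}$)
$s{\left(-85 \right)} - -14170 = - \frac{1}{\left(-85\right) \left(4 - 85\right)} - -14170 = \left(-1\right) \left(- \frac{1}{85}\right) \frac{1}{-81} + 14170 = \left(-1\right) \left(- \frac{1}{85}\right) \left(- \frac{1}{81}\right) + 14170 = - \frac{1}{6885} + 14170 = \frac{97560449}{6885}$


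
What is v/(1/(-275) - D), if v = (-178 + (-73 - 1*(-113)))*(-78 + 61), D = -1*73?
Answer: 322575/10037 ≈ 32.139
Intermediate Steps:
D = -73
v = 2346 (v = (-178 + (-73 + 113))*(-17) = (-178 + 40)*(-17) = -138*(-17) = 2346)
v/(1/(-275) - D) = 2346/(1/(-275) - 1*(-73)) = 2346/(-1/275 + 73) = 2346/(20074/275) = 2346*(275/20074) = 322575/10037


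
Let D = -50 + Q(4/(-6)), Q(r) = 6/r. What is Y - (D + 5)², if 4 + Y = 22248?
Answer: 19328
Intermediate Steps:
Y = 22244 (Y = -4 + 22248 = 22244)
D = -59 (D = -50 + 6/((4/(-6))) = -50 + 6/((4*(-⅙))) = -50 + 6/(-⅔) = -50 + 6*(-3/2) = -50 - 9 = -59)
Y - (D + 5)² = 22244 - (-59 + 5)² = 22244 - 1*(-54)² = 22244 - 1*2916 = 22244 - 2916 = 19328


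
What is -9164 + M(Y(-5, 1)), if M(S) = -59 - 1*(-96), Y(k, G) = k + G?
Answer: -9127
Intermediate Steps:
Y(k, G) = G + k
M(S) = 37 (M(S) = -59 + 96 = 37)
-9164 + M(Y(-5, 1)) = -9164 + 37 = -9127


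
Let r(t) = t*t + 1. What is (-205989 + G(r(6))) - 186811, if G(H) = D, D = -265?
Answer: -393065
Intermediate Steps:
r(t) = 1 + t**2 (r(t) = t**2 + 1 = 1 + t**2)
G(H) = -265
(-205989 + G(r(6))) - 186811 = (-205989 - 265) - 186811 = -206254 - 186811 = -393065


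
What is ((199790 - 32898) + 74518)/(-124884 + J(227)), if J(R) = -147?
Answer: -80470/41677 ≈ -1.9308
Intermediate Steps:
((199790 - 32898) + 74518)/(-124884 + J(227)) = ((199790 - 32898) + 74518)/(-124884 - 147) = (166892 + 74518)/(-125031) = 241410*(-1/125031) = -80470/41677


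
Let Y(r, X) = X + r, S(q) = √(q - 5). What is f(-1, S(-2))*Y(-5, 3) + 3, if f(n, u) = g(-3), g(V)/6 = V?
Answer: 39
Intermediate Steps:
S(q) = √(-5 + q)
g(V) = 6*V
f(n, u) = -18 (f(n, u) = 6*(-3) = -18)
f(-1, S(-2))*Y(-5, 3) + 3 = -18*(3 - 5) + 3 = -18*(-2) + 3 = 36 + 3 = 39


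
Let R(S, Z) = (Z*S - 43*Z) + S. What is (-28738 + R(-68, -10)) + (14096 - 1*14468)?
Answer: -28068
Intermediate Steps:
R(S, Z) = S - 43*Z + S*Z (R(S, Z) = (S*Z - 43*Z) + S = (-43*Z + S*Z) + S = S - 43*Z + S*Z)
(-28738 + R(-68, -10)) + (14096 - 1*14468) = (-28738 + (-68 - 43*(-10) - 68*(-10))) + (14096 - 1*14468) = (-28738 + (-68 + 430 + 680)) + (14096 - 14468) = (-28738 + 1042) - 372 = -27696 - 372 = -28068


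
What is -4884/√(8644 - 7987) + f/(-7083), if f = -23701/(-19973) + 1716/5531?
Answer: -165363899/782463706029 - 1628*√73/73 ≈ -190.54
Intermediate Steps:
f = 165363899/110470663 (f = -23701*(-1/19973) + 1716*(1/5531) = 23701/19973 + 1716/5531 = 165363899/110470663 ≈ 1.4969)
-4884/√(8644 - 7987) + f/(-7083) = -4884/√(8644 - 7987) + (165363899/110470663)/(-7083) = -4884*√73/219 + (165363899/110470663)*(-1/7083) = -4884*√73/219 - 165363899/782463706029 = -1628*√73/73 - 165363899/782463706029 = -165363899/782463706029 - 1628*√73/73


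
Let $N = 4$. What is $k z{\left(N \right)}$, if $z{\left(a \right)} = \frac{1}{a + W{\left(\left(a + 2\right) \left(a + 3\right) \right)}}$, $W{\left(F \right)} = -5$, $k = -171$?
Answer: $171$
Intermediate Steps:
$z{\left(a \right)} = \frac{1}{-5 + a}$ ($z{\left(a \right)} = \frac{1}{a - 5} = \frac{1}{-5 + a}$)
$k z{\left(N \right)} = - \frac{171}{-5 + 4} = - \frac{171}{-1} = \left(-171\right) \left(-1\right) = 171$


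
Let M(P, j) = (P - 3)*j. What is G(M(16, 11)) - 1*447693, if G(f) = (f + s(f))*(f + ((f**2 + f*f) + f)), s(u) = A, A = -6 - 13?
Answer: 4659123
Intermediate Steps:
A = -19
s(u) = -19
M(P, j) = j*(-3 + P) (M(P, j) = (-3 + P)*j = j*(-3 + P))
G(f) = (-19 + f)*(2*f + 2*f**2) (G(f) = (f - 19)*(f + ((f**2 + f*f) + f)) = (-19 + f)*(f + ((f**2 + f**2) + f)) = (-19 + f)*(f + (2*f**2 + f)) = (-19 + f)*(f + (f + 2*f**2)) = (-19 + f)*(2*f + 2*f**2))
G(M(16, 11)) - 1*447693 = 2*(11*(-3 + 16))*(-19 + (11*(-3 + 16))**2 - 198*(-3 + 16)) - 1*447693 = 2*(11*13)*(-19 + (11*13)**2 - 198*13) - 447693 = 2*143*(-19 + 143**2 - 18*143) - 447693 = 2*143*(-19 + 20449 - 2574) - 447693 = 2*143*17856 - 447693 = 5106816 - 447693 = 4659123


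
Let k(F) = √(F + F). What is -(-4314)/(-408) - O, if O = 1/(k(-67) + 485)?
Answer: (-719*√134 + 348783*I)/(68*(√134 - 485*I)) ≈ -10.576 + 4.9184e-5*I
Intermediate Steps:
k(F) = √2*√F (k(F) = √(2*F) = √2*√F)
O = 1/(485 + I*√134) (O = 1/(√2*√(-67) + 485) = 1/(√2*(I*√67) + 485) = 1/(I*√134 + 485) = 1/(485 + I*√134) ≈ 0.0020607 - 4.918e-5*I)
-(-4314)/(-408) - O = -(-4314)/(-408) - (485/235359 - I*√134/235359) = -(-4314)*(-1)/408 + (-485/235359 + I*√134/235359) = -1*719/68 + (-485/235359 + I*√134/235359) = -719/68 + (-485/235359 + I*√134/235359) = -169256101/16004412 + I*√134/235359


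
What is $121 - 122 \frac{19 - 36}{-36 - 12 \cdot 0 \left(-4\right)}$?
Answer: $\frac{1141}{18} \approx 63.389$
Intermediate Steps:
$121 - 122 \frac{19 - 36}{-36 - 12 \cdot 0 \left(-4\right)} = 121 - 122 \left(- \frac{17}{-36 - 0}\right) = 121 - 122 \left(- \frac{17}{-36 + 0}\right) = 121 - 122 \left(- \frac{17}{-36}\right) = 121 - 122 \left(\left(-17\right) \left(- \frac{1}{36}\right)\right) = 121 - \frac{1037}{18} = \frac{1141}{18}$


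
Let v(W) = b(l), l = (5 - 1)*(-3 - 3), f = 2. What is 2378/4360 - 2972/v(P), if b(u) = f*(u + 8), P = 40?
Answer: 407313/4360 ≈ 93.420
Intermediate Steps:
l = -24 (l = 4*(-6) = -24)
b(u) = 16 + 2*u (b(u) = 2*(u + 8) = 2*(8 + u) = 16 + 2*u)
v(W) = -32 (v(W) = 16 + 2*(-24) = 16 - 48 = -32)
2378/4360 - 2972/v(P) = 2378/4360 - 2972/(-32) = 2378*(1/4360) - 2972*(-1/32) = 1189/2180 + 743/8 = 407313/4360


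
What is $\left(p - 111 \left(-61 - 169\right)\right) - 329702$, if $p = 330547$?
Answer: $26375$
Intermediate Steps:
$\left(p - 111 \left(-61 - 169\right)\right) - 329702 = \left(330547 - 111 \left(-61 - 169\right)\right) - 329702 = \left(330547 - -25530\right) - 329702 = \left(330547 + 25530\right) - 329702 = 356077 - 329702 = 26375$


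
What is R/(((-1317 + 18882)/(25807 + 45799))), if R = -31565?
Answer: -452048678/3513 ≈ -1.2868e+5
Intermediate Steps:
R/(((-1317 + 18882)/(25807 + 45799))) = -31565*(25807 + 45799)/(-1317 + 18882) = -31565/(17565/71606) = -31565/(17565*(1/71606)) = -31565/17565/71606 = -31565*71606/17565 = -452048678/3513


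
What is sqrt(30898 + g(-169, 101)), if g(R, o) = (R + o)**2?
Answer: sqrt(35522) ≈ 188.47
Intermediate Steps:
sqrt(30898 + g(-169, 101)) = sqrt(30898 + (-169 + 101)**2) = sqrt(30898 + (-68)**2) = sqrt(30898 + 4624) = sqrt(35522)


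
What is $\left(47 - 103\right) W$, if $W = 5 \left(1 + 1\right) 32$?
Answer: $-17920$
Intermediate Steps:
$W = 320$ ($W = 5 \cdot 2 \cdot 32 = 10 \cdot 32 = 320$)
$\left(47 - 103\right) W = \left(47 - 103\right) 320 = \left(-56\right) 320 = -17920$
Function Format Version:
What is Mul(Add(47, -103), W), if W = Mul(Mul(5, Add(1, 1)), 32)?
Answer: -17920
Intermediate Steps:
W = 320 (W = Mul(Mul(5, 2), 32) = Mul(10, 32) = 320)
Mul(Add(47, -103), W) = Mul(Add(47, -103), 320) = Mul(-56, 320) = -17920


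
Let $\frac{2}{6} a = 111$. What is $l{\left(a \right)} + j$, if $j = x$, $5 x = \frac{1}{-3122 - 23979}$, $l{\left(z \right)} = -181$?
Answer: $- \frac{24526406}{135505} \approx -181.0$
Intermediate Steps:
$a = 333$ ($a = 3 \cdot 111 = 333$)
$x = - \frac{1}{135505}$ ($x = \frac{1}{5 \left(-3122 - 23979\right)} = \frac{1}{5 \left(-27101\right)} = \frac{1}{5} \left(- \frac{1}{27101}\right) = - \frac{1}{135505} \approx -7.3798 \cdot 10^{-6}$)
$j = - \frac{1}{135505} \approx -7.3798 \cdot 10^{-6}$
$l{\left(a \right)} + j = -181 - \frac{1}{135505} = - \frac{24526406}{135505}$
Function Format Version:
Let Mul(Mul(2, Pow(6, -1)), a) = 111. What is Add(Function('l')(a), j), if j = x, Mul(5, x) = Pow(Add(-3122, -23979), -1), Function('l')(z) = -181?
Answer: Rational(-24526406, 135505) ≈ -181.00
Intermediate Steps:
a = 333 (a = Mul(3, 111) = 333)
x = Rational(-1, 135505) (x = Mul(Rational(1, 5), Pow(Add(-3122, -23979), -1)) = Mul(Rational(1, 5), Pow(-27101, -1)) = Mul(Rational(1, 5), Rational(-1, 27101)) = Rational(-1, 135505) ≈ -7.3798e-6)
j = Rational(-1, 135505) ≈ -7.3798e-6
Add(Function('l')(a), j) = Add(-181, Rational(-1, 135505)) = Rational(-24526406, 135505)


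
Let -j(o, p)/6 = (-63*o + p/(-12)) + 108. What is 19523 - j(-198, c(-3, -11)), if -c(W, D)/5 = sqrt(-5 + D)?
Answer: 95015 + 10*I ≈ 95015.0 + 10.0*I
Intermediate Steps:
c(W, D) = -5*sqrt(-5 + D)
j(o, p) = -648 + p/2 + 378*o (j(o, p) = -6*((-63*o + p/(-12)) + 108) = -6*((-63*o - p/12) + 108) = -6*(108 - 63*o - p/12) = -648 + p/2 + 378*o)
19523 - j(-198, c(-3, -11)) = 19523 - (-648 + (-5*sqrt(-5 - 11))/2 + 378*(-198)) = 19523 - (-648 + (-20*I)/2 - 74844) = 19523 - (-648 - 10*I - 74844) = 19523 - (-75492 - 10*I) = 19523 + (75492 + 10*I) = 95015 + 10*I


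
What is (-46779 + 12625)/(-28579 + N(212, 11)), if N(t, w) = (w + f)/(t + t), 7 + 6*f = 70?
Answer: 28962592/24234949 ≈ 1.1951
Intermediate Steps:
f = 21/2 (f = -7/6 + (⅙)*70 = -7/6 + 35/3 = 21/2 ≈ 10.500)
N(t, w) = (21/2 + w)/(2*t) (N(t, w) = (w + 21/2)/(t + t) = (21/2 + w)/((2*t)) = (21/2 + w)*(1/(2*t)) = (21/2 + w)/(2*t))
(-46779 + 12625)/(-28579 + N(212, 11)) = (-46779 + 12625)/(-28579 + (¼)*(21 + 2*11)/212) = -34154/(-28579 + (¼)*(1/212)*(21 + 22)) = -34154/(-28579 + (¼)*(1/212)*43) = -34154/(-28579 + 43/848) = -34154/(-24234949/848) = -34154*(-848/24234949) = 28962592/24234949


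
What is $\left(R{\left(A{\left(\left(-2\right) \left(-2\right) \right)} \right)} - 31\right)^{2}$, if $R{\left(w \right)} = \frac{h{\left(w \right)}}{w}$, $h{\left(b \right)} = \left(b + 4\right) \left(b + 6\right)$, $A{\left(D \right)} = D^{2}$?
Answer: $\frac{49}{4} \approx 12.25$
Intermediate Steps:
$h{\left(b \right)} = \left(4 + b\right) \left(6 + b\right)$
$R{\left(w \right)} = \frac{24 + w^{2} + 10 w}{w}$
$\left(R{\left(A{\left(\left(-2\right) \left(-2\right) \right)} \right)} - 31\right)^{2} = \left(\left(10 + \left(\left(-2\right) \left(-2\right)\right)^{2} + \frac{24}{\left(\left(-2\right) \left(-2\right)\right)^{2}}\right) - 31\right)^{2} = \left(\left(10 + 4^{2} + \frac{24}{4^{2}}\right) - 31\right)^{2} = \left(\left(10 + 16 + \frac{24}{16}\right) - 31\right)^{2} = \left(\left(10 + 16 + 24 \cdot \frac{1}{16}\right) - 31\right)^{2} = \left(\left(10 + 16 + \frac{3}{2}\right) - 31\right)^{2} = \left(\frac{55}{2} - 31\right)^{2} = \left(- \frac{7}{2}\right)^{2} = \frac{49}{4}$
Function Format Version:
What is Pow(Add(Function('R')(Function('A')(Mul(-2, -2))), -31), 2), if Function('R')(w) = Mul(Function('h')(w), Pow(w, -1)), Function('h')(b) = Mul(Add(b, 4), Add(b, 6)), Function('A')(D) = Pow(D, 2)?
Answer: Rational(49, 4) ≈ 12.250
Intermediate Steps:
Function('h')(b) = Mul(Add(4, b), Add(6, b))
Function('R')(w) = Mul(Pow(w, -1), Add(24, Pow(w, 2), Mul(10, w))) (Function('R')(w) = Mul(Add(24, Pow(w, 2), Mul(10, w)), Pow(w, -1)) = Mul(Pow(w, -1), Add(24, Pow(w, 2), Mul(10, w))))
Pow(Add(Function('R')(Function('A')(Mul(-2, -2))), -31), 2) = Pow(Add(Add(10, Pow(Mul(-2, -2), 2), Mul(24, Pow(Pow(Mul(-2, -2), 2), -1))), -31), 2) = Pow(Add(Add(10, Pow(4, 2), Mul(24, Pow(Pow(4, 2), -1))), -31), 2) = Pow(Add(Add(10, 16, Mul(24, Pow(16, -1))), -31), 2) = Pow(Add(Add(10, 16, Mul(24, Rational(1, 16))), -31), 2) = Pow(Add(Add(10, 16, Rational(3, 2)), -31), 2) = Pow(Add(Rational(55, 2), -31), 2) = Pow(Rational(-7, 2), 2) = Rational(49, 4)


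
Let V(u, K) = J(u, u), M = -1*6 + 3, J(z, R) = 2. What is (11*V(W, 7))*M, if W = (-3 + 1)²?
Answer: -66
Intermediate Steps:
W = 4 (W = (-2)² = 4)
M = -3 (M = -6 + 3 = -3)
V(u, K) = 2
(11*V(W, 7))*M = (11*2)*(-3) = 22*(-3) = -66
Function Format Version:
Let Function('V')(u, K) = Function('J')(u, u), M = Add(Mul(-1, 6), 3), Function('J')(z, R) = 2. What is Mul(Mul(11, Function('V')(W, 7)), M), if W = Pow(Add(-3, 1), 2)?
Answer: -66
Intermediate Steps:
W = 4 (W = Pow(-2, 2) = 4)
M = -3 (M = Add(-6, 3) = -3)
Function('V')(u, K) = 2
Mul(Mul(11, Function('V')(W, 7)), M) = Mul(Mul(11, 2), -3) = Mul(22, -3) = -66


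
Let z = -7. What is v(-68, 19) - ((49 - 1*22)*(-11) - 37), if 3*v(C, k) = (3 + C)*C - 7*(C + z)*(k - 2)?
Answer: 14347/3 ≈ 4782.3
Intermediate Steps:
v(C, k) = -7*(-7 + C)*(-2 + k)/3 + C*(3 + C)/3 (v(C, k) = ((3 + C)*C - 7*(C - 7)*(k - 2))/3 = (C*(3 + C) - 7*(-7 + C)*(-2 + k))/3 = -7*(-7 + C)*(-2 + k)/3 + C*(3 + C)/3)
v(-68, 19) - ((49 - 1*22)*(-11) - 37) = (-98/3 + (⅓)*(-68)² + (17/3)*(-68) + (49/3)*19 - 7/3*(-68)*19) - ((49 - 1*22)*(-11) - 37) = (-98/3 + (⅓)*4624 - 1156/3 + 931/3 + 9044/3) - ((49 - 22)*(-11) - 37) = (-98/3 + 4624/3 - 1156/3 + 931/3 + 9044/3) - (27*(-11) - 37) = 13345/3 - (-297 - 37) = 13345/3 - 1*(-334) = 13345/3 + 334 = 14347/3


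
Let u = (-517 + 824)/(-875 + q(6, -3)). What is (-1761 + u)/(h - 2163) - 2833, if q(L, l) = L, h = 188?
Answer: -4860676459/1716275 ≈ -2832.1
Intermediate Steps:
u = -307/869 (u = (-517 + 824)/(-875 + 6) = 307/(-869) = 307*(-1/869) = -307/869 ≈ -0.35328)
(-1761 + u)/(h - 2163) - 2833 = (-1761 - 307/869)/(188 - 2163) - 2833 = -1530616/869/(-1975) - 2833 = -1530616/869*(-1/1975) - 2833 = 1530616/1716275 - 2833 = -4860676459/1716275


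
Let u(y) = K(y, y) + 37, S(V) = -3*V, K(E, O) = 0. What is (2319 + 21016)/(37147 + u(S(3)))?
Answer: 23335/37184 ≈ 0.62755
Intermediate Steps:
u(y) = 37 (u(y) = 0 + 37 = 37)
(2319 + 21016)/(37147 + u(S(3))) = (2319 + 21016)/(37147 + 37) = 23335/37184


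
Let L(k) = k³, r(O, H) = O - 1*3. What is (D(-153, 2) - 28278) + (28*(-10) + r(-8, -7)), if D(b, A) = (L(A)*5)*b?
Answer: -34689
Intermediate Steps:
r(O, H) = -3 + O (r(O, H) = O - 3 = -3 + O)
D(b, A) = 5*b*A³ (D(b, A) = (A³*5)*b = (5*A³)*b = 5*b*A³)
(D(-153, 2) - 28278) + (28*(-10) + r(-8, -7)) = (5*(-153)*2³ - 28278) + (28*(-10) + (-3 - 8)) = (5*(-153)*8 - 28278) + (-280 - 11) = (-6120 - 28278) - 291 = -34398 - 291 = -34689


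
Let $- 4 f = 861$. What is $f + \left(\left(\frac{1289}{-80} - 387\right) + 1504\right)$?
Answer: $\frac{70851}{80} \approx 885.64$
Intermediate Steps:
$f = - \frac{861}{4}$ ($f = \left(- \frac{1}{4}\right) 861 = - \frac{861}{4} \approx -215.25$)
$f + \left(\left(\frac{1289}{-80} - 387\right) + 1504\right) = - \frac{861}{4} + \left(\left(\frac{1289}{-80} - 387\right) + 1504\right) = - \frac{861}{4} + \left(\left(1289 \left(- \frac{1}{80}\right) - 387\right) + 1504\right) = - \frac{861}{4} + \left(\left(- \frac{1289}{80} - 387\right) + 1504\right) = - \frac{861}{4} + \left(- \frac{32249}{80} + 1504\right) = - \frac{861}{4} + \frac{88071}{80} = \frac{70851}{80}$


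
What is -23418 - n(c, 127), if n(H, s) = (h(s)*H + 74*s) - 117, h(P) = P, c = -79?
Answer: -22666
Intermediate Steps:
n(H, s) = -117 + 74*s + H*s (n(H, s) = (s*H + 74*s) - 117 = (H*s + 74*s) - 117 = (74*s + H*s) - 117 = -117 + 74*s + H*s)
-23418 - n(c, 127) = -23418 - (-117 + 74*127 - 79*127) = -23418 - (-117 + 9398 - 10033) = -23418 - 1*(-752) = -23418 + 752 = -22666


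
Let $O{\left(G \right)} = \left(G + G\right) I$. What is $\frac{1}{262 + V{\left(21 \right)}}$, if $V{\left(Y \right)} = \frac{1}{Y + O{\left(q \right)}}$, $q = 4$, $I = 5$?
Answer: $\frac{61}{15983} \approx 0.0038166$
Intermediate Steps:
$O{\left(G \right)} = 10 G$ ($O{\left(G \right)} = \left(G + G\right) 5 = 2 G 5 = 10 G$)
$V{\left(Y \right)} = \frac{1}{40 + Y}$ ($V{\left(Y \right)} = \frac{1}{Y + 10 \cdot 4} = \frac{1}{Y + 40} = \frac{1}{40 + Y}$)
$\frac{1}{262 + V{\left(21 \right)}} = \frac{1}{262 + \frac{1}{40 + 21}} = \frac{1}{262 + \frac{1}{61}} = \frac{1}{\frac{15983}{61}} = \frac{61}{15983}$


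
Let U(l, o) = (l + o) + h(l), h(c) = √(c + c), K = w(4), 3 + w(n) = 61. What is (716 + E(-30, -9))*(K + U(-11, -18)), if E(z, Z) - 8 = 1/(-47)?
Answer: 986783/47 + 34027*I*√22/47 ≈ 20995.0 + 3395.8*I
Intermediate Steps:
w(n) = 58 (w(n) = -3 + 61 = 58)
K = 58
E(z, Z) = 375/47 (E(z, Z) = 8 + 1/(-47) = 8 - 1/47 = 375/47)
h(c) = √2*√c (h(c) = √(2*c) = √2*√c)
U(l, o) = l + o + √2*√l (U(l, o) = (l + o) + √2*√l = l + o + √2*√l)
(716 + E(-30, -9))*(K + U(-11, -18)) = (716 + 375/47)*(58 + (-11 - 18 + √2*√(-11))) = 34027*(58 + (-11 - 18 + √2*(I*√11)))/47 = 34027*(58 + (-11 - 18 + I*√22))/47 = 34027*(58 + (-29 + I*√22))/47 = 34027*(29 + I*√22)/47 = 986783/47 + 34027*I*√22/47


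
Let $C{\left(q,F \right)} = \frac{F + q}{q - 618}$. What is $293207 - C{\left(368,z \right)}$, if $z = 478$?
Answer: $\frac{36651298}{125} \approx 2.9321 \cdot 10^{5}$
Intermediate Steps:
$C{\left(q,F \right)} = \frac{F + q}{-618 + q}$
$293207 - C{\left(368,z \right)} = 293207 - \frac{478 + 368}{-618 + 368} = 293207 - \frac{1}{-250} \cdot 846 = 293207 - \left(- \frac{1}{250}\right) 846 = 293207 - - \frac{423}{125} = 293207 + \frac{423}{125} = \frac{36651298}{125}$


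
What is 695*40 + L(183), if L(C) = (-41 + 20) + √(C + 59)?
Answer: 27779 + 11*√2 ≈ 27795.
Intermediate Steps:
L(C) = -21 + √(59 + C)
695*40 + L(183) = 695*40 + (-21 + √(59 + 183)) = 27800 + (-21 + √242) = 27800 + (-21 + 11*√2) = 27779 + 11*√2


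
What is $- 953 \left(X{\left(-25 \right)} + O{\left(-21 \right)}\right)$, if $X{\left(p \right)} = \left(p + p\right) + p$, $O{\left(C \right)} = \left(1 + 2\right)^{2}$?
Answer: $62898$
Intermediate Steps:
$O{\left(C \right)} = 9$ ($O{\left(C \right)} = 3^{2} = 9$)
$X{\left(p \right)} = 3 p$ ($X{\left(p \right)} = 2 p + p = 3 p$)
$- 953 \left(X{\left(-25 \right)} + O{\left(-21 \right)}\right) = - 953 \left(3 \left(-25\right) + 9\right) = - 953 \left(-75 + 9\right) = \left(-953\right) \left(-66\right) = 62898$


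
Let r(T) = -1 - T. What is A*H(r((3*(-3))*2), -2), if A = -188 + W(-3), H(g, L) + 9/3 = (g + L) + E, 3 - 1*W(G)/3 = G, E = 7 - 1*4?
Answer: -2550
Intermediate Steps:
E = 3 (E = 7 - 4 = 3)
W(G) = 9 - 3*G
H(g, L) = L + g (H(g, L) = -3 + ((g + L) + 3) = -3 + ((L + g) + 3) = -3 + (3 + L + g) = L + g)
A = -170 (A = -188 + (9 - 3*(-3)) = -188 + (9 + 9) = -188 + 18 = -170)
A*H(r((3*(-3))*2), -2) = -170*(-2 + (-1 - 3*(-3)*2)) = -170*(-2 + (-1 - (-9)*2)) = -170*(-2 + (-1 - 1*(-18))) = -170*(-2 + (-1 + 18)) = -170*(-2 + 17) = -170*15 = -2550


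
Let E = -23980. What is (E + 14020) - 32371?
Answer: -42331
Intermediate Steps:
(E + 14020) - 32371 = (-23980 + 14020) - 32371 = -9960 - 32371 = -42331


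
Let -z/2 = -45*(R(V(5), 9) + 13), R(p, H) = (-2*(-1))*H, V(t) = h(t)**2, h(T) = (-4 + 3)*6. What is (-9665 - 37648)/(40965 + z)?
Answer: -15771/14585 ≈ -1.0813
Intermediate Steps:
h(T) = -6 (h(T) = -1*6 = -6)
V(t) = 36 (V(t) = (-6)**2 = 36)
R(p, H) = 2*H
z = 2790 (z = -(-90)*(2*9 + 13) = -(-90)*(18 + 13) = -(-90)*31 = -2*(-1395) = 2790)
(-9665 - 37648)/(40965 + z) = (-9665 - 37648)/(40965 + 2790) = -47313/43755 = -47313*1/43755 = -15771/14585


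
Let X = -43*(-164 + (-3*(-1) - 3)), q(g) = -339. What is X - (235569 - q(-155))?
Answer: -228856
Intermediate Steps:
X = 7052 (X = -43*(-164 + (3 - 3)) = -43*(-164 + 0) = -43*(-164) = 7052)
X - (235569 - q(-155)) = 7052 - (235569 - 1*(-339)) = 7052 - (235569 + 339) = 7052 - 1*235908 = 7052 - 235908 = -228856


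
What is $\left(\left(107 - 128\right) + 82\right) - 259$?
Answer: $-198$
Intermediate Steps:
$\left(\left(107 - 128\right) + 82\right) - 259 = \left(-21 + 82\right) - 259 = 61 - 259 = -198$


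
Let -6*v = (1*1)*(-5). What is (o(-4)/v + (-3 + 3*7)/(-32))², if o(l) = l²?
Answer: 2223081/6400 ≈ 347.36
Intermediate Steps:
v = ⅚ (v = -1*1*(-5)/6 = -(-5)/6 = -⅙*(-5) = ⅚ ≈ 0.83333)
(o(-4)/v + (-3 + 3*7)/(-32))² = ((-4)²/(⅚) + (-3 + 3*7)/(-32))² = (16*(6/5) + (-3 + 21)*(-1/32))² = (96/5 + 18*(-1/32))² = (96/5 - 9/16)² = (1491/80)² = 2223081/6400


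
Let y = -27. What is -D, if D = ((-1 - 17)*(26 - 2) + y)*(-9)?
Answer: -4131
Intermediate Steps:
D = 4131 (D = ((-1 - 17)*(26 - 2) - 27)*(-9) = (-18*24 - 27)*(-9) = (-432 - 27)*(-9) = -459*(-9) = 4131)
-D = -1*4131 = -4131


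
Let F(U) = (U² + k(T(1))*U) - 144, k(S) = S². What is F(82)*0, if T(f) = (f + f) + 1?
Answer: 0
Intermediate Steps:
T(f) = 1 + 2*f (T(f) = 2*f + 1 = 1 + 2*f)
F(U) = -144 + U² + 9*U (F(U) = (U² + (1 + 2*1)²*U) - 144 = (U² + (1 + 2)²*U) - 144 = (U² + 3²*U) - 144 = (U² + 9*U) - 144 = -144 + U² + 9*U)
F(82)*0 = (-144 + 82² + 9*82)*0 = (-144 + 6724 + 738)*0 = 7318*0 = 0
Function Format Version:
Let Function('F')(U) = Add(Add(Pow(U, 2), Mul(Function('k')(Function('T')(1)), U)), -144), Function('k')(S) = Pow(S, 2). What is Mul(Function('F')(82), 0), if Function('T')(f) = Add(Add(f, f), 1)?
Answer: 0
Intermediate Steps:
Function('T')(f) = Add(1, Mul(2, f)) (Function('T')(f) = Add(Mul(2, f), 1) = Add(1, Mul(2, f)))
Function('F')(U) = Add(-144, Pow(U, 2), Mul(9, U)) (Function('F')(U) = Add(Add(Pow(U, 2), Mul(Pow(Add(1, Mul(2, 1)), 2), U)), -144) = Add(Add(Pow(U, 2), Mul(Pow(Add(1, 2), 2), U)), -144) = Add(Add(Pow(U, 2), Mul(Pow(3, 2), U)), -144) = Add(Add(Pow(U, 2), Mul(9, U)), -144) = Add(-144, Pow(U, 2), Mul(9, U)))
Mul(Function('F')(82), 0) = Mul(Add(-144, Pow(82, 2), Mul(9, 82)), 0) = Mul(Add(-144, 6724, 738), 0) = Mul(7318, 0) = 0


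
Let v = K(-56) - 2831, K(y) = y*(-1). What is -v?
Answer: 2775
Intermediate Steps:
K(y) = -y
v = -2775 (v = -1*(-56) - 2831 = 56 - 2831 = -2775)
-v = -1*(-2775) = 2775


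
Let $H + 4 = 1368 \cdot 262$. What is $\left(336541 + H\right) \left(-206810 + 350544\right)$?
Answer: $99888374502$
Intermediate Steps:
$H = 358412$ ($H = -4 + 1368 \cdot 262 = -4 + 358416 = 358412$)
$\left(336541 + H\right) \left(-206810 + 350544\right) = \left(336541 + 358412\right) \left(-206810 + 350544\right) = 694953 \cdot 143734 = 99888374502$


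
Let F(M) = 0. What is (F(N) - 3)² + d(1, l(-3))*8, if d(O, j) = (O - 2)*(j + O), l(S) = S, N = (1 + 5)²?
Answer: 25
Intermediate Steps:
N = 36 (N = 6² = 36)
d(O, j) = (-2 + O)*(O + j)
(F(N) - 3)² + d(1, l(-3))*8 = (0 - 3)² + (1² - 2*1 - 2*(-3) + 1*(-3))*8 = (-3)² + (1 - 2 + 6 - 3)*8 = 9 + 2*8 = 9 + 16 = 25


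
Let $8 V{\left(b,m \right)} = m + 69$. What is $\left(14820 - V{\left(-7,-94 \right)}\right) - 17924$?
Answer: $- \frac{24807}{8} \approx -3100.9$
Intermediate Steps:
$V{\left(b,m \right)} = \frac{69}{8} + \frac{m}{8}$ ($V{\left(b,m \right)} = \frac{m + 69}{8} = \frac{69 + m}{8} = \frac{69}{8} + \frac{m}{8}$)
$\left(14820 - V{\left(-7,-94 \right)}\right) - 17924 = \left(14820 - \left(\frac{69}{8} + \frac{1}{8} \left(-94\right)\right)\right) - 17924 = \left(14820 - \left(\frac{69}{8} - \frac{47}{4}\right)\right) - 17924 = \left(14820 - - \frac{25}{8}\right) - 17924 = \left(14820 + \frac{25}{8}\right) - 17924 = \frac{118585}{8} - 17924 = - \frac{24807}{8}$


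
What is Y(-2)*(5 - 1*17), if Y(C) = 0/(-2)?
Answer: 0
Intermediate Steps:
Y(C) = 0 (Y(C) = 0*(-½) = 0)
Y(-2)*(5 - 1*17) = 0*(5 - 1*17) = 0*(5 - 17) = 0*(-12) = 0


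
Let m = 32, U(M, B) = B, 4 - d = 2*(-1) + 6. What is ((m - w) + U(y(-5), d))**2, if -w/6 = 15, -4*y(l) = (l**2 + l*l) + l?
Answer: 14884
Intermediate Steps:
y(l) = -l**2/2 - l/4 (y(l) = -((l**2 + l*l) + l)/4 = -((l**2 + l**2) + l)/4 = -(2*l**2 + l)/4 = -(l + 2*l**2)/4 = -l**2/2 - l/4)
d = 0 (d = 4 - (2*(-1) + 6) = 4 - (-2 + 6) = 4 - 1*4 = 4 - 4 = 0)
w = -90 (w = -6*15 = -90)
((m - w) + U(y(-5), d))**2 = ((32 - 1*(-90)) + 0)**2 = ((32 + 90) + 0)**2 = (122 + 0)**2 = 122**2 = 14884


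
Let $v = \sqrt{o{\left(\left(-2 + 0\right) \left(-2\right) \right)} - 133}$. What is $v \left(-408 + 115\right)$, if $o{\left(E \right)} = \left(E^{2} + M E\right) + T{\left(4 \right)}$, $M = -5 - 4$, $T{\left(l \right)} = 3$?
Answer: $- 1465 i \sqrt{6} \approx - 3588.5 i$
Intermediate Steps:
$M = -9$ ($M = -5 - 4 = -9$)
$o{\left(E \right)} = 3 + E^{2} - 9 E$ ($o{\left(E \right)} = \left(E^{2} - 9 E\right) + 3 = 3 + E^{2} - 9 E$)
$v = 5 i \sqrt{6}$ ($v = \sqrt{\left(3 + \left(\left(-2 + 0\right) \left(-2\right)\right)^{2} - 9 \left(-2 + 0\right) \left(-2\right)\right) - 133} = \sqrt{\left(3 + \left(\left(-2\right) \left(-2\right)\right)^{2} - 9 \left(\left(-2\right) \left(-2\right)\right)\right) - 133} = \sqrt{\left(3 + 4^{2} - 36\right) - 133} = \sqrt{\left(3 + 16 - 36\right) - 133} = \sqrt{-17 - 133} = \sqrt{-150} = 5 i \sqrt{6} \approx 12.247 i$)
$v \left(-408 + 115\right) = 5 i \sqrt{6} \left(-408 + 115\right) = 5 i \sqrt{6} \left(-293\right) = - 1465 i \sqrt{6}$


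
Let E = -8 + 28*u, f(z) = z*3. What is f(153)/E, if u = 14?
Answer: 153/128 ≈ 1.1953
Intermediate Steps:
f(z) = 3*z
E = 384 (E = -8 + 28*14 = -8 + 392 = 384)
f(153)/E = (3*153)/384 = 459*(1/384) = 153/128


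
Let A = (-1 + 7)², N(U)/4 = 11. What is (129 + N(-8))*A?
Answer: 6228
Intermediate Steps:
N(U) = 44 (N(U) = 4*11 = 44)
A = 36 (A = 6² = 36)
(129 + N(-8))*A = (129 + 44)*36 = 173*36 = 6228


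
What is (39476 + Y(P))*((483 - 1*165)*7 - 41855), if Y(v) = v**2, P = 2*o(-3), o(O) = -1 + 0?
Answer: -1564552920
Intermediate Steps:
o(O) = -1
P = -2 (P = 2*(-1) = -2)
(39476 + Y(P))*((483 - 1*165)*7 - 41855) = (39476 + (-2)**2)*((483 - 1*165)*7 - 41855) = (39476 + 4)*((483 - 165)*7 - 41855) = 39480*(318*7 - 41855) = 39480*(2226 - 41855) = 39480*(-39629) = -1564552920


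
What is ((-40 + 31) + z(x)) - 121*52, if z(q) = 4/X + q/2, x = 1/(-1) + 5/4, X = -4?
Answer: -50415/8 ≈ -6301.9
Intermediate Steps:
x = ¼ (x = 1*(-1) + 5*(¼) = -1 + 5/4 = ¼ ≈ 0.25000)
z(q) = -1 + q/2 (z(q) = 4/(-4) + q/2 = 4*(-¼) + q*(½) = -1 + q/2)
((-40 + 31) + z(x)) - 121*52 = ((-40 + 31) + (-1 + (½)*(¼))) - 121*52 = (-9 + (-1 + ⅛)) - 6292 = (-9 - 7/8) - 6292 = -79/8 - 6292 = -50415/8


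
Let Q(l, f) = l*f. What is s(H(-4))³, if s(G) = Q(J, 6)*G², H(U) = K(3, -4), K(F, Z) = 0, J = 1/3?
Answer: 0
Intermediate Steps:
J = ⅓ ≈ 0.33333
Q(l, f) = f*l
H(U) = 0
s(G) = 2*G² (s(G) = (6*(⅓))*G² = 2*G²)
s(H(-4))³ = (2*0²)³ = (2*0)³ = 0³ = 0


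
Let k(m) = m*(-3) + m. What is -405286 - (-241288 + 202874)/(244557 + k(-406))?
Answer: -99444582120/245369 ≈ -4.0529e+5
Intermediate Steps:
k(m) = -2*m (k(m) = -3*m + m = -2*m)
-405286 - (-241288 + 202874)/(244557 + k(-406)) = -405286 - (-241288 + 202874)/(244557 - 2*(-406)) = -405286 - (-38414)/(244557 + 812) = -405286 - (-38414)/245369 = -405286 - 1*(-38414/245369) = -405286 + 38414/245369 = -99444582120/245369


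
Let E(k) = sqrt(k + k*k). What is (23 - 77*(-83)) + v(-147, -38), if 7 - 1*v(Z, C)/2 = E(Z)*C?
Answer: 6428 + 532*sqrt(438) ≈ 17562.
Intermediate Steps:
E(k) = sqrt(k + k**2)
v(Z, C) = 14 - 2*C*sqrt(Z*(1 + Z)) (v(Z, C) = 14 - 2*sqrt(Z*(1 + Z))*C = 14 - 2*C*sqrt(Z*(1 + Z)))
(23 - 77*(-83)) + v(-147, -38) = (23 - 77*(-83)) + (14 - 2*(-38)*sqrt(-147*(1 - 147))) = (23 + 6391) + (14 - 2*(-38)*sqrt(-147*(-146))) = 6414 + (14 - 2*(-38)*sqrt(21462)) = 6414 + (14 - 2*(-38)*7*sqrt(438)) = 6414 + (14 + 532*sqrt(438)) = 6428 + 532*sqrt(438)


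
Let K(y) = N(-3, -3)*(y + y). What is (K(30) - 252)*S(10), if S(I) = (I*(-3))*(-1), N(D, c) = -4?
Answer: -14760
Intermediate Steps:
S(I) = 3*I (S(I) = -3*I*(-1) = 3*I)
K(y) = -8*y (K(y) = -4*(y + y) = -8*y)
(K(30) - 252)*S(10) = (-8*30 - 252)*(3*10) = (-240 - 252)*30 = -492*30 = -14760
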